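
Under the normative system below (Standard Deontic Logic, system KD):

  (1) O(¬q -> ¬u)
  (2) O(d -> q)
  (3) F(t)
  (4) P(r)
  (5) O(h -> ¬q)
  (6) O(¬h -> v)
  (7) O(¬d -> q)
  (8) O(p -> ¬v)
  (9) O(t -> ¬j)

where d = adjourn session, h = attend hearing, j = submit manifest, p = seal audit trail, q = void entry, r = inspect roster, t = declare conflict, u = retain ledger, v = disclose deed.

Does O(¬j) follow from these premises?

Premise 9 is O(t -> ¬j), but O(t) is not derivable from the premises, so it does not yield O(¬j).
No other premise forces O(¬j). An ideal world satisfying every premise can still have ¬j false, so O(¬j) is not derivable.

No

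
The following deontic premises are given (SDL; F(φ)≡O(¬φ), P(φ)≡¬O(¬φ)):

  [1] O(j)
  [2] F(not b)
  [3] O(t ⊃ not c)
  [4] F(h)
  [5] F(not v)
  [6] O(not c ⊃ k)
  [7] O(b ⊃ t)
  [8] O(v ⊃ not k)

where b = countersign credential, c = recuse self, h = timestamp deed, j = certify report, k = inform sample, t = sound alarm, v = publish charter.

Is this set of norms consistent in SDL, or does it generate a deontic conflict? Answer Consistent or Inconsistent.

Inconsistent

F(not v) at premise 5 means O(v).
From O(v) and premise 8, O(v ⊃ not k), we obtain O(not k).
Premise 6 is O(not c ⊃ k); contrapositively O(not k ⊃ c). Since O(not k) holds, K gives O(c).
Premise 3 is O(t ⊃ not c); contrapositively O(c ⊃ not t). Since O(c) holds, K gives O(not t).
The contrapositive of premise 7 (O(b ⊃ t)) is O(not t ⊃ not b), and O(not t) is already established, so O(not b).
However, F(not b) at premise 2 amounts to O(b).
We now have both O(not b) and O(b) — b is simultaneously obligatory and forbidden, violating the D-axiom.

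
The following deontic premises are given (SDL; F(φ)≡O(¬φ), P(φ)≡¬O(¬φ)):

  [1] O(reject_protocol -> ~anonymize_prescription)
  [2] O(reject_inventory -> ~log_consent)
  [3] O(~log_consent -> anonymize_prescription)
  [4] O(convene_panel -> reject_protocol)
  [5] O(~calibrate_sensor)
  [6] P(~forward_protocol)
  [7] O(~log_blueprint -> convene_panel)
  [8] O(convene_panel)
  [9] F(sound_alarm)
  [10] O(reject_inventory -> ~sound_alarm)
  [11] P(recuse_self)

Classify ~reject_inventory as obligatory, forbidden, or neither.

Premise 8 gives O(convene_panel).
Premise 4 is O(convene_panel -> reject_protocol); since O(convene_panel), deontic closure gives O(reject_protocol).
With premise 1, O(reject_protocol -> ~anonymize_prescription), the K-axiom yields O(~anonymize_prescription).
The contrapositive of premise 3 (O(~log_consent -> anonymize_prescription)) is O(~anonymize_prescription -> log_consent), and O(~anonymize_prescription) is already established, so O(log_consent).
Premise 2 is O(reject_inventory -> ~log_consent); contrapositively O(log_consent -> ~reject_inventory). Since O(log_consent) holds, K gives O(~reject_inventory).
Premises 5, 6, 7, 9, 10, 11 do not contribute to this derivation.
Hence ~reject_inventory is obligatory.

Obligatory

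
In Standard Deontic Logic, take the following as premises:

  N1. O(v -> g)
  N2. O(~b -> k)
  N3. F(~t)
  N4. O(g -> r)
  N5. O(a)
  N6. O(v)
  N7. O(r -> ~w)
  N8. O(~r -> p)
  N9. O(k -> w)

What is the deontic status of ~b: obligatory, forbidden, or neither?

Premise 6 states O(v) outright.
From O(v) and premise 1, O(v -> g), we obtain O(g).
With premise 4, O(g -> r), the K-axiom yields O(r).
From O(r) and premise 7, O(r -> ~w), we obtain O(~w).
Premise 9 is O(k -> w); contrapositively O(~w -> ~k). Since O(~w) holds, K gives O(~k).
Premise 2 is O(~b -> k); contrapositively O(~k -> b). Since O(~k) holds, K gives O(b).
Premises 3, 5, 8 do not contribute to this derivation.
Thus O(b), which is F(~b): ~b is forbidden.

Forbidden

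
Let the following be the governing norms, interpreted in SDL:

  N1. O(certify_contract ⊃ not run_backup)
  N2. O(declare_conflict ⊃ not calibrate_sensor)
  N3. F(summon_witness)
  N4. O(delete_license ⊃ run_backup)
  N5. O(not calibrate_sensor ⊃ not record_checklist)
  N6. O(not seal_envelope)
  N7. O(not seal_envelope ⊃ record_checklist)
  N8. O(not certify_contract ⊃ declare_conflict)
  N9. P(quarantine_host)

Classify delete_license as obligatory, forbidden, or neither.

Forbidden

Premise 6 states O(not seal_envelope) outright.
With premise 7, O(not seal_envelope ⊃ record_checklist), the K-axiom yields O(record_checklist).
Premise 5 is O(not calibrate_sensor ⊃ not record_checklist); contrapositively O(record_checklist ⊃ calibrate_sensor). Since O(record_checklist) holds, K gives O(calibrate_sensor).
The contrapositive of premise 2 (O(declare_conflict ⊃ not calibrate_sensor)) is O(calibrate_sensor ⊃ not declare_conflict), and O(calibrate_sensor) is already established, so O(not declare_conflict).
Premise 8 is O(not certify_contract ⊃ declare_conflict); contrapositively O(not declare_conflict ⊃ certify_contract). Since O(not declare_conflict) holds, K gives O(certify_contract).
With premise 1, O(certify_contract ⊃ not run_backup), the K-axiom yields O(not run_backup).
The contrapositive of premise 4 (O(delete_license ⊃ run_backup)) is O(not run_backup ⊃ not delete_license), and O(not run_backup) is already established, so O(not delete_license).
Premises 3, 9 do not contribute to this derivation.
Thus O(not delete_license), which is F(delete_license): delete_license is forbidden.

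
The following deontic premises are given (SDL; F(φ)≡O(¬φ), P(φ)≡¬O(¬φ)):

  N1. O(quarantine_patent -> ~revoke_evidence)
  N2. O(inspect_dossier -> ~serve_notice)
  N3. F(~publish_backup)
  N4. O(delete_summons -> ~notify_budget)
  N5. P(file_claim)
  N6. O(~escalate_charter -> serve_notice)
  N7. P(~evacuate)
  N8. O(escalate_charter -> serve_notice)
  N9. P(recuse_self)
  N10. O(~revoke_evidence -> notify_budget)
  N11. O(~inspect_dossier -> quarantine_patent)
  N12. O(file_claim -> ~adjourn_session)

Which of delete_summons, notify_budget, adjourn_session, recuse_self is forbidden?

Premises 6 and 8 are O(~escalate_charter -> serve_notice) and O(escalate_charter -> serve_notice); every ideal world satisfies ~escalate_charter or escalate_charter, so in either case serve_notice holds — hence O(serve_notice).
Premise 2 is O(inspect_dossier -> ~serve_notice); contrapositively O(serve_notice -> ~inspect_dossier). Since O(serve_notice) holds, K gives O(~inspect_dossier).
Premise 11 is O(~inspect_dossier -> quarantine_patent); since O(~inspect_dossier), deontic closure gives O(quarantine_patent).
From O(quarantine_patent) and premise 1, O(quarantine_patent -> ~revoke_evidence), we obtain O(~revoke_evidence).
From O(~revoke_evidence) and premise 10, O(~revoke_evidence -> notify_budget), we obtain O(notify_budget).
Premise 4 is O(delete_summons -> ~notify_budget); contrapositively O(notify_budget -> ~delete_summons). Since O(notify_budget) holds, K gives O(~delete_summons).
So O(~delete_summons) holds, i.e. delete_summons is forbidden. None of the other listed options is forbidden under the premises.

delete_summons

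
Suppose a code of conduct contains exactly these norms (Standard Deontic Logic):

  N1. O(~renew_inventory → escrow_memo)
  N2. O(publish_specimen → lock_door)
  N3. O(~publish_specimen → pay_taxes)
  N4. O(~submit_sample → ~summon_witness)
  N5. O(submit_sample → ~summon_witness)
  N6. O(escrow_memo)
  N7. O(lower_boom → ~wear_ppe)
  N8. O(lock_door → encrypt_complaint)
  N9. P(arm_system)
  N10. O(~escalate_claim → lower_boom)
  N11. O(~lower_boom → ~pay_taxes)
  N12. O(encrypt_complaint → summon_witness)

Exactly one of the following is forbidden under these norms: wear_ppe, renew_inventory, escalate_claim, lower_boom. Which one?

By case analysis on submit_sample: premise 5 gives O(submit_sample → ~summon_witness) and premise 4 gives O(~submit_sample → ~summon_witness), so O(~summon_witness) either way.
The contrapositive of premise 12 (O(encrypt_complaint → summon_witness)) is O(~summon_witness → ~encrypt_complaint), and O(~summon_witness) is already established, so O(~encrypt_complaint).
Premise 8 is O(lock_door → encrypt_complaint); contrapositively O(~encrypt_complaint → ~lock_door). Since O(~encrypt_complaint) holds, K gives O(~lock_door).
The contrapositive of premise 2 (O(publish_specimen → lock_door)) is O(~lock_door → ~publish_specimen), and O(~lock_door) is already established, so O(~publish_specimen).
From O(~publish_specimen) and premise 3, O(~publish_specimen → pay_taxes), we obtain O(pay_taxes).
The contrapositive of premise 11 (O(~lower_boom → ~pay_taxes)) is O(pay_taxes → lower_boom), and O(pay_taxes) is already established, so O(lower_boom).
Premise 7 is O(lower_boom → ~wear_ppe); since O(lower_boom), deontic closure gives O(~wear_ppe).
So O(~wear_ppe) holds, i.e. wear_ppe is forbidden. None of the other listed options is forbidden under the premises.

wear_ppe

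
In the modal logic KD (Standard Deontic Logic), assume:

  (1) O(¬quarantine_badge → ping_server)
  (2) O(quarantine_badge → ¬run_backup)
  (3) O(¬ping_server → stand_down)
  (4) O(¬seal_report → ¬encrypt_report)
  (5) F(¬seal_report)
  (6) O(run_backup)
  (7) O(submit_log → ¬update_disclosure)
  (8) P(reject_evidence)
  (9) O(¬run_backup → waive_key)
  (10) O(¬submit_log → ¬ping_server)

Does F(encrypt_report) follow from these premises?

Premise 4 is O(¬seal_report → ¬encrypt_report), but O(¬seal_report) is not derivable from the premises, so it does not yield O(¬encrypt_report).
No other premise forces O(¬encrypt_report). An ideal world satisfying every premise can still have encrypt_report true, so F(encrypt_report) is not derivable.

No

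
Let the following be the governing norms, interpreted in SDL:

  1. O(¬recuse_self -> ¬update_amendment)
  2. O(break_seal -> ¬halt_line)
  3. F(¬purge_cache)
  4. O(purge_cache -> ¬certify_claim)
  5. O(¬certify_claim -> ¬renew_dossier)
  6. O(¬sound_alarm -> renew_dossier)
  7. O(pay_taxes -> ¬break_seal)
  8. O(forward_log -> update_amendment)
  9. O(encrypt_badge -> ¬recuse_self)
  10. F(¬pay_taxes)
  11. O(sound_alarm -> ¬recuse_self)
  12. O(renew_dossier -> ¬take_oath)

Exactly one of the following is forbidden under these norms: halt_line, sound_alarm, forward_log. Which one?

Premise 3 is F(¬purge_cache), i.e. O(purge_cache).
From O(purge_cache) and premise 4, O(purge_cache -> ¬certify_claim), we obtain O(¬certify_claim).
Premise 5 is O(¬certify_claim -> ¬renew_dossier); since O(¬certify_claim), deontic closure gives O(¬renew_dossier).
Premise 6 is O(¬sound_alarm -> renew_dossier); contrapositively O(¬renew_dossier -> sound_alarm). Since O(¬renew_dossier) holds, K gives O(sound_alarm).
From O(sound_alarm) and premise 11, O(sound_alarm -> ¬recuse_self), we obtain O(¬recuse_self).
Premise 1 is O(¬recuse_self -> ¬update_amendment); since O(¬recuse_self), deontic closure gives O(¬update_amendment).
Premise 8, O(forward_log -> update_amendment), contraposes to O(¬update_amendment -> ¬forward_log); with O(¬update_amendment) we get O(¬forward_log).
So O(¬forward_log) holds, i.e. forward_log is forbidden. None of the other listed options is forbidden under the premises.

forward_log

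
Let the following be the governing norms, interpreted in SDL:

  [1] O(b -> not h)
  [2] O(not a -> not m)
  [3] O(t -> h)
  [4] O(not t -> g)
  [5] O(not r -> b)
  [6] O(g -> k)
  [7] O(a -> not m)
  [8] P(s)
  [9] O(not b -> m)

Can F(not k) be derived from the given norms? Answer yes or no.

Premises 7 and 2 are O(a -> not m) and O(not a -> not m); every ideal world satisfies a or not a, so in either case not m holds — hence O(not m).
The contrapositive of premise 9 (O(not b -> m)) is O(not m -> b), and O(not m) is already established, so O(b).
With premise 1, O(b -> not h), the K-axiom yields O(not h).
Premise 3, O(t -> h), contraposes to O(not h -> not t); with O(not h) we get O(not t).
With premise 4, O(not t -> g), the K-axiom yields O(g).
From O(g) and premise 6, O(g -> k), we obtain O(k).
Premises 5, 8 do not contribute to this derivation.
So O(k) holds, i.e. F(not k). The claim follows.

Yes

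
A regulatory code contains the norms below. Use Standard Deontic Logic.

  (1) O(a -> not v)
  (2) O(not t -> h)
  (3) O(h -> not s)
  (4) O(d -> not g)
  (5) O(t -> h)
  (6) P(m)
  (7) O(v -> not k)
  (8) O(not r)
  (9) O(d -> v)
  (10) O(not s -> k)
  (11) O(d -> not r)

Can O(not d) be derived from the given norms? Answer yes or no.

Premises 2 and 5 are O(not t -> h) and O(t -> h); every ideal world satisfies not t or t, so in either case h holds — hence O(h).
With premise 3, O(h -> not s), the K-axiom yields O(not s).
Premise 10 is O(not s -> k); since O(not s), deontic closure gives O(k).
Premise 7 is O(v -> not k); contrapositively O(k -> not v). Since O(k) holds, K gives O(not v).
Premise 9, O(d -> v), contraposes to O(not v -> not d); with O(not v) we get O(not d).
Premises 1, 4, 6, 8, 11 do not contribute to this derivation.
So O(not d) follows.

Yes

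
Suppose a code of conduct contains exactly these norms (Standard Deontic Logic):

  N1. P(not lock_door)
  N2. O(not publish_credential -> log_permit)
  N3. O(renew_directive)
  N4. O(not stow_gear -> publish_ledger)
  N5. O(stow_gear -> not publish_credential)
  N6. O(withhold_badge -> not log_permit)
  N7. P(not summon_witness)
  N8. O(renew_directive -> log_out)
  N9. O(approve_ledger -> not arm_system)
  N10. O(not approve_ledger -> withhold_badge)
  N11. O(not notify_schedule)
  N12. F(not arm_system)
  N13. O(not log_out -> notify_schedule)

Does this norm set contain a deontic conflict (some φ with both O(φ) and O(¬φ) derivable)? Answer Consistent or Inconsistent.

Premise 13 is O(not log_out -> notify_schedule), but O(not log_out) is not derivable from the premises, so it does not yield O(notify_schedule).
So O(notify_schedule) is not derivable, and the apparent clash with O(not notify_schedule) does not arise.
A world satisfying every obligation exists (e.g. approve_ledger=false, arm_system=true, lock_door=false, log_out=true, log_permit=false, notify_schedule=false, publish_credential=true, publish_ledger=true, renew_directive=true, stow_gear=false, summon_witness=false, withhold_badge=true); no atom is both obligatory and forbidden, so the set is consistent.

Consistent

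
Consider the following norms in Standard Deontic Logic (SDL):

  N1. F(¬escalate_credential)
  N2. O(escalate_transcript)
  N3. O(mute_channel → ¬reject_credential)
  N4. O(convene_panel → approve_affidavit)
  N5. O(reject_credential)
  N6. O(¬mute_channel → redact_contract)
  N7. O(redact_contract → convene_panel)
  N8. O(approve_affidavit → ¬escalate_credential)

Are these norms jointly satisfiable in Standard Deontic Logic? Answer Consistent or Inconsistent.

Premise 5 gives O(reject_credential).
The contrapositive of premise 3 (O(mute_channel → ¬reject_credential)) is O(reject_credential → ¬mute_channel), and O(reject_credential) is already established, so O(¬mute_channel).
Premise 6 is O(¬mute_channel → redact_contract); since O(¬mute_channel), deontic closure gives O(redact_contract).
Applying K to premise 7 (O(redact_contract → convene_panel)) and O(redact_contract) yields O(convene_panel).
Premise 4 is O(convene_panel → approve_affidavit); since O(convene_panel), deontic closure gives O(approve_affidavit).
With premise 8, O(approve_affidavit → ¬escalate_credential), the K-axiom yields O(¬escalate_credential).
However, F(¬escalate_credential) at premise 1 amounts to O(escalate_credential).
We now have both O(¬escalate_credential) and O(escalate_credential) — escalate_credential is simultaneously obligatory and forbidden, violating the D-axiom.

Inconsistent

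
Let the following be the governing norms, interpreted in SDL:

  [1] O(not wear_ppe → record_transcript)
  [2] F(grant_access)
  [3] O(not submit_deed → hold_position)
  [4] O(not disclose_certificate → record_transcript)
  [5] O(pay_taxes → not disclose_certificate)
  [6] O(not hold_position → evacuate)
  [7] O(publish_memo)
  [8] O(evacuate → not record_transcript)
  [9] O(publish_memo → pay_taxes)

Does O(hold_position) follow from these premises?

Yes

Premise 7 gives O(publish_memo).
From O(publish_memo) and premise 9, O(publish_memo → pay_taxes), we obtain O(pay_taxes).
Applying K to premise 5 (O(pay_taxes → not disclose_certificate)) and O(pay_taxes) yields O(not disclose_certificate).
With premise 4, O(not disclose_certificate → record_transcript), the K-axiom yields O(record_transcript).
The contrapositive of premise 8 (O(evacuate → not record_transcript)) is O(record_transcript → not evacuate), and O(record_transcript) is already established, so O(not evacuate).
Premise 6, O(not hold_position → evacuate), contraposes to O(not evacuate → hold_position); with O(not evacuate) we get O(hold_position).
Premises 1, 2, 3 do not contribute to this derivation.
So O(hold_position) follows.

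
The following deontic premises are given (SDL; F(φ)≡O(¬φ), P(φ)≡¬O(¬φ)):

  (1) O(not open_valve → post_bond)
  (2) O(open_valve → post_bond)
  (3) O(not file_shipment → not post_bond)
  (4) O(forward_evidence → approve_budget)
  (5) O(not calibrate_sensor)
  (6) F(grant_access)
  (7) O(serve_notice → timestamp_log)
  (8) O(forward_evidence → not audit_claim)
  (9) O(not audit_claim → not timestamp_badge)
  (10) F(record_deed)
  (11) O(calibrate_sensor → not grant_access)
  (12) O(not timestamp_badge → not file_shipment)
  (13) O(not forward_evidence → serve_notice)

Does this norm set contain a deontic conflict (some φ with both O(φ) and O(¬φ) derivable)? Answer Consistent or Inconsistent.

Consistent

Premise 11 is O(calibrate_sensor → not grant_access); even if O(not grant_access) held, inferring O(calibrate_sensor) would be affirming the consequent — invalid.
So O(calibrate_sensor) is not derivable, and the apparent clash with O(not calibrate_sensor) does not arise.
A world satisfying every obligation exists (e.g. approve_budget=false, audit_claim=true, calibrate_sensor=false, file_shipment=true, forward_evidence=false, grant_access=false, open_valve=false, post_bond=true, record_deed=false, serve_notice=true, timestamp_badge=true, timestamp_log=true); no atom is both obligatory and forbidden, so the set is consistent.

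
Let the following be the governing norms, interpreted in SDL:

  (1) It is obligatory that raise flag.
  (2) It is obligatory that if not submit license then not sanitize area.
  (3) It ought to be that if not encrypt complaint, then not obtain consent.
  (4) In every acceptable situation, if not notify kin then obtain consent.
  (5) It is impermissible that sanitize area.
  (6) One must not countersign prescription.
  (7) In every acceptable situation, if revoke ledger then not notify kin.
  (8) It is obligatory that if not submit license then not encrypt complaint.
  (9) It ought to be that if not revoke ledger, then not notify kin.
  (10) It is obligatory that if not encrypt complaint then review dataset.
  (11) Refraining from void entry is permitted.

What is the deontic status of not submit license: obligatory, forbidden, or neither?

By case analysis on revoke_ledger: premise 7 gives O(revoke_ledger → ¬notify_kin) and premise 9 gives O(¬revoke_ledger → ¬notify_kin), so O(¬notify_kin) either way.
Applying K to premise 4 (O(¬notify_kin → obtain_consent)) and O(¬notify_kin) yields O(obtain_consent).
Premise 3 is O(¬encrypt_complaint → ¬obtain_consent); contrapositively O(obtain_consent → encrypt_complaint). Since O(obtain_consent) holds, K gives O(encrypt_complaint).
The contrapositive of premise 8 (O(¬submit_license → ¬encrypt_complaint)) is O(encrypt_complaint → submit_license), and O(encrypt_complaint) is already established, so O(submit_license).
Premises 1, 2, 5, 6, 10, 11 do not contribute to this derivation.
Thus O(submit_license), which is F(¬submit_license): ¬submit_license is forbidden.

Forbidden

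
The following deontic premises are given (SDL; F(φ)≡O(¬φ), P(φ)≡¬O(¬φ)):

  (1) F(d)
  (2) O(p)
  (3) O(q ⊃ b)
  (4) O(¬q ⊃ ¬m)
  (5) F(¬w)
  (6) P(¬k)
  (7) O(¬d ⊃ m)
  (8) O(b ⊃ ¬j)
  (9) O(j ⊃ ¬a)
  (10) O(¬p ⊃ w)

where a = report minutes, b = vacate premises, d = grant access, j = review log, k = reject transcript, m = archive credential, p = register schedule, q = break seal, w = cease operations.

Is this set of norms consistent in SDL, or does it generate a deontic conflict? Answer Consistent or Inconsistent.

Premise 10 is O(¬p ⊃ w); even if O(w) held, inferring O(¬p) would be affirming the consequent — invalid.
So O(¬p) is not derivable, and the apparent clash with O(p) does not arise.
A world satisfying every obligation exists (e.g. a=false, b=true, d=false, j=false, k=false, m=true, p=true, q=true, w=true); no atom is both obligatory and forbidden, so the set is consistent.

Consistent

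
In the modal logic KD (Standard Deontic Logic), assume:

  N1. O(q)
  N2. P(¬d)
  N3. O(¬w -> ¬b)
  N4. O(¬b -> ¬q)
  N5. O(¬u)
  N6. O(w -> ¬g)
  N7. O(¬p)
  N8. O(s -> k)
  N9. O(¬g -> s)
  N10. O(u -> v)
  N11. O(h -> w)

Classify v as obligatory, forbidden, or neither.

Premise 10 is O(u -> v), but O(u) is not derivable from the premises, so it does not yield O(v).
No premise or chain of K-axiom applications forces O(v), and none forces O(¬v). So v is neither obligatory nor forbidden under these norms.

Neither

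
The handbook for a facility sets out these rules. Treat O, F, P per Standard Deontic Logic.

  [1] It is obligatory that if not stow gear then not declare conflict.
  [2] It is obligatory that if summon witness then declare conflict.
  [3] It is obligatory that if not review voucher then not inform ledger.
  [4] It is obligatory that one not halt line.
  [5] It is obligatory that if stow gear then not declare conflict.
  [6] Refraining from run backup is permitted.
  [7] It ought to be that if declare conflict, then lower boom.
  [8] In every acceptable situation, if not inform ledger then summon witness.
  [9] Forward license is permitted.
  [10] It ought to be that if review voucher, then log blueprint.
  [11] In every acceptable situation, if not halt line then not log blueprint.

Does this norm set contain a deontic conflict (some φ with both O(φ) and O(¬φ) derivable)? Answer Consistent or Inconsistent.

Inconsistent

Premises 1 and 5 are O(¬stow_gear → ¬declare_conflict) and O(stow_gear → ¬declare_conflict); every ideal world satisfies ¬stow_gear or stow_gear, so in either case ¬declare_conflict holds — hence O(¬declare_conflict).
Premise 2, O(summon_witness → declare_conflict), contraposes to O(¬declare_conflict → ¬summon_witness); with O(¬declare_conflict) we get O(¬summon_witness).
Premise 8, O(¬inform_ledger → summon_witness), contraposes to O(¬summon_witness → inform_ledger); with O(¬summon_witness) we get O(inform_ledger).
Premise 3 is O(¬review_voucher → ¬inform_ledger); contrapositively O(inform_ledger → review_voucher). Since O(inform_ledger) holds, K gives O(review_voucher).
With premise 10, O(review_voucher → log_blueprint), the K-axiom yields O(log_blueprint).
Premise 11, O(¬halt_line → ¬log_blueprint), contraposes to O(log_blueprint → halt_line); with O(log_blueprint) we get O(halt_line).
Yet premise 4 states O(¬halt_line).
We now have both O(halt_line) and O(¬halt_line) — halt_line is simultaneously obligatory and forbidden, violating the D-axiom.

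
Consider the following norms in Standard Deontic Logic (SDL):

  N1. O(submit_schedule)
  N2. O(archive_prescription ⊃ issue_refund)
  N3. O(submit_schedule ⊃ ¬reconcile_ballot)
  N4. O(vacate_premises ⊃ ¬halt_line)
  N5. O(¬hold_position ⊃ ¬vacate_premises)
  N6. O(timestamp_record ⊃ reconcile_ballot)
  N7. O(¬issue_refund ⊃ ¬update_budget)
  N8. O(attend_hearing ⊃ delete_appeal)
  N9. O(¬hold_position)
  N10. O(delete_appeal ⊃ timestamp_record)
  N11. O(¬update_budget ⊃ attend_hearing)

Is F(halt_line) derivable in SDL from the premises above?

Premise 4 is O(vacate_premises ⊃ ¬halt_line), but O(vacate_premises) is not derivable from the premises, so it does not yield O(¬halt_line).
No other premise forces O(¬halt_line). An ideal world satisfying every premise can still have halt_line true, so F(halt_line) is not derivable.

No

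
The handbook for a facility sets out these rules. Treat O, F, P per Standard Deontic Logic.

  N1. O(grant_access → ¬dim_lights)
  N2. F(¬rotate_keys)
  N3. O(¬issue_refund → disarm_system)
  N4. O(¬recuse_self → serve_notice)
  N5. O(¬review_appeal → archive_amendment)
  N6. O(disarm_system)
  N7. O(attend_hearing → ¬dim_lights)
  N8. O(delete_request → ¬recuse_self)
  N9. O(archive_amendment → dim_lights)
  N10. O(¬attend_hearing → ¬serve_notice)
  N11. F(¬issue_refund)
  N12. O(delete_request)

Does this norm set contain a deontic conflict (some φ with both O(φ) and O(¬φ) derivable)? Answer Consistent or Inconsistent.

Premise 3 is O(¬issue_refund → disarm_system); even if O(disarm_system) held, inferring O(¬issue_refund) would be affirming the consequent — invalid.
So O(¬issue_refund) is not derivable, and the apparent clash with O(issue_refund) does not arise.
A world satisfying every obligation exists (e.g. archive_amendment=false, attend_hearing=true, delete_request=true, dim_lights=false, disarm_system=true, grant_access=false, issue_refund=true, recuse_self=false, review_appeal=true, rotate_keys=true, serve_notice=true); no atom is both obligatory and forbidden, so the set is consistent.

Consistent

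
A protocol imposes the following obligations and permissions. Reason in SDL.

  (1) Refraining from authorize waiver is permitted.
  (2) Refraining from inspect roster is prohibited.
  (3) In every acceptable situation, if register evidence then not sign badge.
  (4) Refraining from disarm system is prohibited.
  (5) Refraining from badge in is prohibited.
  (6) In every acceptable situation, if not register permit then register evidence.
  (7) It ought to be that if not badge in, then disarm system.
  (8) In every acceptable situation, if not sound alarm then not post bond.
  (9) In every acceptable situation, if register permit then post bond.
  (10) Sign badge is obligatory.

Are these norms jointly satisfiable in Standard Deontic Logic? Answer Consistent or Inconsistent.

Premise 7 is O(¬badge_in → disarm_system); even if O(disarm_system) held, inferring O(¬badge_in) would be affirming the consequent — invalid.
So O(¬badge_in) is not derivable, and the apparent clash with O(badge_in) does not arise.
A world satisfying every obligation exists (e.g. authorize_waiver=false, badge_in=true, disarm_system=true, inspect_roster=true, post_bond=true, register_evidence=false, register_permit=true, sign_badge=true, sound_alarm=true); no atom is both obligatory and forbidden, so the set is consistent.

Consistent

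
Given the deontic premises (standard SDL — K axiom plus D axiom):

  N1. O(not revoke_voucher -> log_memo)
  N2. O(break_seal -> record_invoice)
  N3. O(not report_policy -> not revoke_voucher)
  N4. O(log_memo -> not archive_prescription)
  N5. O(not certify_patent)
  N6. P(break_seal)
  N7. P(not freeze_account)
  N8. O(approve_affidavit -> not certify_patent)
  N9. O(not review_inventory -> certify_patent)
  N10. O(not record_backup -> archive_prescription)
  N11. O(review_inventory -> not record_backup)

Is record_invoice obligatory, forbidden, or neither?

Neither

Premise 2 is O(break_seal -> record_invoice), but O(break_seal) is not derivable from the premises (the permission P(break_seal) asserts only not O(not break_seal), not O(break_seal)), so it does not yield O(record_invoice).
No premise or chain of K-axiom applications forces O(record_invoice), and none forces O(not record_invoice). So record_invoice is neither obligatory nor forbidden under these norms.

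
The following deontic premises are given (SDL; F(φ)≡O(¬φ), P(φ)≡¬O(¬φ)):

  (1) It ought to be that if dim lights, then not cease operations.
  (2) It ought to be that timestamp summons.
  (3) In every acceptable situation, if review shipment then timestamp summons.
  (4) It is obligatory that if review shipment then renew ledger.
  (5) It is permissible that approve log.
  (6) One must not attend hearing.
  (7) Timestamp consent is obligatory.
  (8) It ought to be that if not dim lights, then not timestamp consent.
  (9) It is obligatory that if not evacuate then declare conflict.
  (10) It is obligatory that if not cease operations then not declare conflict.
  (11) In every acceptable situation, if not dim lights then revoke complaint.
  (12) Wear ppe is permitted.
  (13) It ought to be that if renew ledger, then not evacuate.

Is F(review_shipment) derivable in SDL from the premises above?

Premise 7 states O(timestamp_consent) outright.
Premise 8, O(¬dim_lights → ¬timestamp_consent), contraposes to O(timestamp_consent → dim_lights); with O(timestamp_consent) we get O(dim_lights).
From O(dim_lights) and premise 1, O(dim_lights → ¬cease_operations), we obtain O(¬cease_operations).
From O(¬cease_operations) and premise 10, O(¬cease_operations → ¬declare_conflict), we obtain O(¬declare_conflict).
Premise 9, O(¬evacuate → declare_conflict), contraposes to O(¬declare_conflict → evacuate); with O(¬declare_conflict) we get O(evacuate).
The contrapositive of premise 13 (O(renew_ledger → ¬evacuate)) is O(evacuate → ¬renew_ledger), and O(evacuate) is already established, so O(¬renew_ledger).
Premise 4, O(review_shipment → renew_ledger), contraposes to O(¬renew_ledger → ¬review_shipment); with O(¬renew_ledger) we get O(¬review_shipment).
Premises 2, 3, 5, 6, 11, 12 do not contribute to this derivation.
So O(¬review_shipment) holds, i.e. F(review_shipment). The claim follows.

Yes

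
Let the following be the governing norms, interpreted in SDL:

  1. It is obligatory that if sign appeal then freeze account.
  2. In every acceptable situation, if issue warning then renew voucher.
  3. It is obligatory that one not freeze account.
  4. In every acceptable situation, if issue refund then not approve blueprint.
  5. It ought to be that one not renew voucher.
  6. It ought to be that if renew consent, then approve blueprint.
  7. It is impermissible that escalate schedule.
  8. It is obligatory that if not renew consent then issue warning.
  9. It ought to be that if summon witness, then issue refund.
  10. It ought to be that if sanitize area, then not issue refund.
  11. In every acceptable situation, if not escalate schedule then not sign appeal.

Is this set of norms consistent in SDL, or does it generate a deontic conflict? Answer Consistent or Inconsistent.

Consistent

Premise 1 is O(sign_appeal → freeze_account), but O(sign_appeal) is not derivable from the premises, so it does not yield O(freeze_account).
So O(freeze_account) is not derivable, and the apparent clash with O(¬freeze_account) does not arise.
A world satisfying every obligation exists (e.g. approve_blueprint=true, escalate_schedule=false, freeze_account=false, issue_refund=false, issue_warning=false, renew_consent=true, renew_voucher=false, sanitize_area=false, sign_appeal=false, summon_witness=false); no atom is both obligatory and forbidden, so the set is consistent.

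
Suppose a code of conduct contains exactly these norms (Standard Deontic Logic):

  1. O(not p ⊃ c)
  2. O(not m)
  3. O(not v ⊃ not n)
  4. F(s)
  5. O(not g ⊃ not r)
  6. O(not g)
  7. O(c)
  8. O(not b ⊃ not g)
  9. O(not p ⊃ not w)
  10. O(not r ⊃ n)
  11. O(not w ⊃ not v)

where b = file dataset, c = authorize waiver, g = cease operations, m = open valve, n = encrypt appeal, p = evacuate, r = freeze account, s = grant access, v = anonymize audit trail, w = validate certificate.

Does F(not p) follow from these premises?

Premise 6 gives O(not g).
With premise 5, O(not g ⊃ not r), the K-axiom yields O(not r).
With premise 10, O(not r ⊃ n), the K-axiom yields O(n).
Premise 3 is O(not v ⊃ not n); contrapositively O(n ⊃ v). Since O(n) holds, K gives O(v).
Premise 11 is O(not w ⊃ not v); contrapositively O(v ⊃ w). Since O(v) holds, K gives O(w).
The contrapositive of premise 9 (O(not p ⊃ not w)) is O(w ⊃ p), and O(w) is already established, so O(p).
Premises 1, 2, 4, 7, 8 do not contribute to this derivation.
So O(p) holds, i.e. F(not p). The claim follows.

Yes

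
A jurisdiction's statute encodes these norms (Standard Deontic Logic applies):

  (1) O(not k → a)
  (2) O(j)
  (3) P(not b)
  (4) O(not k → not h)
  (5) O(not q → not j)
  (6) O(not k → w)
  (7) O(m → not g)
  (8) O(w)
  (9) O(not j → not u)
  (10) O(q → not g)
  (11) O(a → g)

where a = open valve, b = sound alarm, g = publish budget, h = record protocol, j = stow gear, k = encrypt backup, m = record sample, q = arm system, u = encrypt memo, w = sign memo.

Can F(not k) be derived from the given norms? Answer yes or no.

Yes

From premise 2 we have O(j).
The contrapositive of premise 5 (O(not q → not j)) is O(j → q), and O(j) is already established, so O(q).
From O(q) and premise 10, O(q → not g), we obtain O(not g).
Premise 11 is O(a → g); contrapositively O(not g → not a). Since O(not g) holds, K gives O(not a).
The contrapositive of premise 1 (O(not k → a)) is O(not a → k), and O(not a) is already established, so O(k).
Premises 3, 4, 6, 7, 8, 9 do not contribute to this derivation.
So O(k) holds, i.e. F(not k). The claim follows.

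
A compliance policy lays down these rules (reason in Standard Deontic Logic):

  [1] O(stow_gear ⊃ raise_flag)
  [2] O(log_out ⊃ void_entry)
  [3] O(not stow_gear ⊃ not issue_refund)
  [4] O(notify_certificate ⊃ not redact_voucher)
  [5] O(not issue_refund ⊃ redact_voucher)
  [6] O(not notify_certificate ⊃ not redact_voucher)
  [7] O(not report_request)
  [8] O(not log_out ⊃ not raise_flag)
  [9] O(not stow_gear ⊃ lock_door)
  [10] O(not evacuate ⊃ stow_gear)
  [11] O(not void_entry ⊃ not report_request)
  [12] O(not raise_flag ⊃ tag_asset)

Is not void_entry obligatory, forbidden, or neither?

Premises 6 and 4 are O(not notify_certificate ⊃ not redact_voucher) and O(notify_certificate ⊃ not redact_voucher); every ideal world satisfies not notify_certificate or notify_certificate, so in either case not redact_voucher holds — hence O(not redact_voucher).
Premise 5 is O(not issue_refund ⊃ redact_voucher); contrapositively O(not redact_voucher ⊃ issue_refund). Since O(not redact_voucher) holds, K gives O(issue_refund).
The contrapositive of premise 3 (O(not stow_gear ⊃ not issue_refund)) is O(issue_refund ⊃ stow_gear), and O(issue_refund) is already established, so O(stow_gear).
Premise 1 is O(stow_gear ⊃ raise_flag); since O(stow_gear), deontic closure gives O(raise_flag).
Premise 8 is O(not log_out ⊃ not raise_flag); contrapositively O(raise_flag ⊃ log_out). Since O(raise_flag) holds, K gives O(log_out).
Premise 2 is O(log_out ⊃ void_entry); since O(log_out), deontic closure gives O(void_entry).
Premises 7, 9, 10, 11, 12 do not contribute to this derivation.
Thus O(void_entry), which is F(not void_entry): not void_entry is forbidden.

Forbidden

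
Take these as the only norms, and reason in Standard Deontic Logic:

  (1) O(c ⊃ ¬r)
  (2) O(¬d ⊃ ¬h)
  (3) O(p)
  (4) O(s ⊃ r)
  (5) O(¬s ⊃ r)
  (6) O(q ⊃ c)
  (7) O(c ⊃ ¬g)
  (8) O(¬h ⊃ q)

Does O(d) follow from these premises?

Yes

Premises 5 and 4 are O(¬s ⊃ r) and O(s ⊃ r); every ideal world satisfies ¬s or s, so in either case r holds — hence O(r).
Premise 1 is O(c ⊃ ¬r); contrapositively O(r ⊃ ¬c). Since O(r) holds, K gives O(¬c).
Premise 6 is O(q ⊃ c); contrapositively O(¬c ⊃ ¬q). Since O(¬c) holds, K gives O(¬q).
Premise 8 is O(¬h ⊃ q); contrapositively O(¬q ⊃ h). Since O(¬q) holds, K gives O(h).
Premise 2 is O(¬d ⊃ ¬h); contrapositively O(h ⊃ d). Since O(h) holds, K gives O(d).
Premises 3, 7 do not contribute to this derivation.
So O(d) follows.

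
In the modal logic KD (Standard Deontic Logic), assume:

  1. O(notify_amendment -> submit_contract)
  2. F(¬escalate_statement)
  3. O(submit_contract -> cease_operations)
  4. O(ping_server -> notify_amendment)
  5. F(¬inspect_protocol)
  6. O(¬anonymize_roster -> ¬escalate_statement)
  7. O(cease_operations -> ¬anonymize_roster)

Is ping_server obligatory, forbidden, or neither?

Premise 2 is F(¬escalate_statement), i.e. O(escalate_statement).
Premise 6 is O(¬anonymize_roster -> ¬escalate_statement); contrapositively O(escalate_statement -> anonymize_roster). Since O(escalate_statement) holds, K gives O(anonymize_roster).
The contrapositive of premise 7 (O(cease_operations -> ¬anonymize_roster)) is O(anonymize_roster -> ¬cease_operations), and O(anonymize_roster) is already established, so O(¬cease_operations).
Premise 3 is O(submit_contract -> cease_operations); contrapositively O(¬cease_operations -> ¬submit_contract). Since O(¬cease_operations) holds, K gives O(¬submit_contract).
The contrapositive of premise 1 (O(notify_amendment -> submit_contract)) is O(¬submit_contract -> ¬notify_amendment), and O(¬submit_contract) is already established, so O(¬notify_amendment).
Premise 4 is O(ping_server -> notify_amendment); contrapositively O(¬notify_amendment -> ¬ping_server). Since O(¬notify_amendment) holds, K gives O(¬ping_server).
Premise 5 does not contribute to this derivation.
Thus O(¬ping_server), which is F(ping_server): ping_server is forbidden.

Forbidden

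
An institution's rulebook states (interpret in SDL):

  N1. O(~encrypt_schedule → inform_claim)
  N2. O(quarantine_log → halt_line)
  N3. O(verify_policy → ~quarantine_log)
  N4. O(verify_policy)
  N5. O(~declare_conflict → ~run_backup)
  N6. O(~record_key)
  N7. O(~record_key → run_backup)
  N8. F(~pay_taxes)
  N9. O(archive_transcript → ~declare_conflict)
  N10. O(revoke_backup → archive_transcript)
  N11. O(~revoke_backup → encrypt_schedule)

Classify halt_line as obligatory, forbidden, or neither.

Neither

Premise 2 is O(quarantine_log → halt_line), but O(quarantine_log) is not derivable from the premises, so it does not yield O(halt_line).
No premise or chain of K-axiom applications forces O(halt_line), and none forces O(~halt_line). So halt_line is neither obligatory nor forbidden under these norms.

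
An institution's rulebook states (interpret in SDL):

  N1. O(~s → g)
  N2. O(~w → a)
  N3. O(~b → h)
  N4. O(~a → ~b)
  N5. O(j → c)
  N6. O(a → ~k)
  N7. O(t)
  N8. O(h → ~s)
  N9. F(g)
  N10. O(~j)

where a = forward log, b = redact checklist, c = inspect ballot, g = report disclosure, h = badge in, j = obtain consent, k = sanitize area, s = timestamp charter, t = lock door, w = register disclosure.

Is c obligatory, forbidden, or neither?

Neither

Premise 5 is O(j → c), but O(j) is not derivable from the premises, so it does not yield O(c).
No premise or chain of K-axiom applications forces O(c), and none forces O(~c). So c is neither obligatory nor forbidden under these norms.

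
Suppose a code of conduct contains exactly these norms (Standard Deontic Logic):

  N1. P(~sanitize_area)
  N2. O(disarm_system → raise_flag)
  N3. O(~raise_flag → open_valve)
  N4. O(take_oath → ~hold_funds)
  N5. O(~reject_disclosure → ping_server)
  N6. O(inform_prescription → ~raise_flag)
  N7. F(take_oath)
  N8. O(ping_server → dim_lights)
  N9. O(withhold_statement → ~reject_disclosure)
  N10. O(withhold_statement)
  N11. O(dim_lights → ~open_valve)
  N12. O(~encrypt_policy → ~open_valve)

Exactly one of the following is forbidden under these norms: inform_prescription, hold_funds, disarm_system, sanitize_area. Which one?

inform_prescription

Premise 10 states O(withhold_statement) outright.
From O(withhold_statement) and premise 9, O(withhold_statement → ~reject_disclosure), we obtain O(~reject_disclosure).
With premise 5, O(~reject_disclosure → ping_server), the K-axiom yields O(ping_server).
Applying K to premise 8 (O(ping_server → dim_lights)) and O(ping_server) yields O(dim_lights).
With premise 11, O(dim_lights → ~open_valve), the K-axiom yields O(~open_valve).
Premise 3, O(~raise_flag → open_valve), contraposes to O(~open_valve → raise_flag); with O(~open_valve) we get O(raise_flag).
Premise 6, O(inform_prescription → ~raise_flag), contraposes to O(raise_flag → ~inform_prescription); with O(raise_flag) we get O(~inform_prescription).
So O(~inform_prescription) holds, i.e. inform_prescription is forbidden. None of the other listed options is forbidden under the premises.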